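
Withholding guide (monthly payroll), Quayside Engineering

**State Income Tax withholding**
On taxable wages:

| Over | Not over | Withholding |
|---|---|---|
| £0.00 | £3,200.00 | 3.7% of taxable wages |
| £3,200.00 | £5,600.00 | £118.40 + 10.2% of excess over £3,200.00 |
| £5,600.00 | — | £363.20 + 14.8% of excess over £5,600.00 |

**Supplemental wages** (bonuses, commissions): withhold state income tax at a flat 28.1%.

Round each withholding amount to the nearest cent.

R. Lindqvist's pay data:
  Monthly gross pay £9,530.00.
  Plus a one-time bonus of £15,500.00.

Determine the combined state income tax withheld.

£5,300.34

State Income Tax: taxable = £9,530.00
  £363.20 + 14.8% × (£9,530.00 − £5,600.00) = £363.20 + 14.8% × £3,930.00 = £944.84
Supplemental (28.1% flat on bonus): 28.1% × £15,500.00 = £4,355.50
Total state income tax: £944.84 + £4,355.50 = £5,300.34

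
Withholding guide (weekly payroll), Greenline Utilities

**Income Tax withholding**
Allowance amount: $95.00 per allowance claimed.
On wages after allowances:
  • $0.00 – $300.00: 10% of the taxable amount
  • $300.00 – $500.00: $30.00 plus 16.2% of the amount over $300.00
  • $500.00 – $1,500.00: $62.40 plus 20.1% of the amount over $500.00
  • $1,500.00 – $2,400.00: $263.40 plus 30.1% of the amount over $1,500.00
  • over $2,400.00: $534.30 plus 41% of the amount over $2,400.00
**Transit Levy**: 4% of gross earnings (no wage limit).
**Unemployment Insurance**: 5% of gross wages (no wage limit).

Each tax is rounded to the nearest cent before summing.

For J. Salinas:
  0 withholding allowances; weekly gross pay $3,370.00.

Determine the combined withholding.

$1,235.30

Income Tax: taxable = $3,370.00
  $534.30 + 41% × ($3,370.00 − $2,400.00) = $534.30 + 41% × $970.00 = $932.00
Transit Levy: 4% × $3,370.00 = $134.80
Unemployment Insurance: 5% × $3,370.00 = $168.50
Total: $932.00 + $134.80 + $168.50 = $1,235.30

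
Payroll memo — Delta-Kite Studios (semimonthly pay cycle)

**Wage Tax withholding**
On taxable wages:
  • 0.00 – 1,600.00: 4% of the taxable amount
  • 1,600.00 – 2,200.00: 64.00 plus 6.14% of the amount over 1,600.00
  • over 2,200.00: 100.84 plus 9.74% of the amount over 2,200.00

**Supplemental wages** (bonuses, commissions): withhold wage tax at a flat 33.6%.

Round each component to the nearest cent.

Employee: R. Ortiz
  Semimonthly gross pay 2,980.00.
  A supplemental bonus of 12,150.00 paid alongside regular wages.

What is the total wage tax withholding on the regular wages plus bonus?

Wage Tax: taxable = 2,980.00
  100.84 + 9.74% × (2,980.00 − 2,200.00) = 100.84 + 9.74% × 780.00 = 176.81
Supplemental (33.6% flat on bonus): 33.6% × 12,150.00 = 4,082.40
Total wage tax: 176.81 + 4,082.40 = 4,259.21

4,259.21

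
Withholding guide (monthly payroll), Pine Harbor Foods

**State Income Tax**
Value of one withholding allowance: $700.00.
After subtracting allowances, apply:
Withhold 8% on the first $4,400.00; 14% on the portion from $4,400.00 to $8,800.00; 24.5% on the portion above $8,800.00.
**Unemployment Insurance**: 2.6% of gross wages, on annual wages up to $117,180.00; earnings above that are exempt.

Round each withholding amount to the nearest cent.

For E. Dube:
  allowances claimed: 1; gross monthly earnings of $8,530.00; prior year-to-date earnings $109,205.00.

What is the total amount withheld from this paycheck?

State Income Tax: taxable = $8,530.00 − 1×$700.00 = $7,830.00
  $352.00 + 14% × ($7,830.00 − $4,400.00) = $352.00 + 14% × $3,430.00 = $832.20
Unemployment Insurance: cap $117,180.00 − YTD $109,205.00 = $7,975.00 subject; 2.6% × $7,975.00 = $207.35
Total: $832.20 + $207.35 = $1,039.55

$1,039.55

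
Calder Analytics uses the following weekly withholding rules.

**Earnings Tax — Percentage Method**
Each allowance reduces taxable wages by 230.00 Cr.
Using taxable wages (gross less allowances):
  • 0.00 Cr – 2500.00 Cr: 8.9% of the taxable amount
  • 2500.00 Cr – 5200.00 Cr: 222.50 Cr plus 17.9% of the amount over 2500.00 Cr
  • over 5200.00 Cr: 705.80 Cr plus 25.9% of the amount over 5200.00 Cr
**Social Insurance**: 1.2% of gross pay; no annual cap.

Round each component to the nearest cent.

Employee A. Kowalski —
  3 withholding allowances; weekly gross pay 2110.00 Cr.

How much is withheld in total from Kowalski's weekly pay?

151.70 Cr

Earnings Tax: taxable = 2110.00 Cr − 3×230.00 Cr = 1420.00 Cr
  8.9% × 1420.00 Cr = 126.38 Cr
Social Insurance: 1.2% × 2110.00 Cr = 25.32 Cr
Total: 126.38 Cr + 25.32 Cr = 151.70 Cr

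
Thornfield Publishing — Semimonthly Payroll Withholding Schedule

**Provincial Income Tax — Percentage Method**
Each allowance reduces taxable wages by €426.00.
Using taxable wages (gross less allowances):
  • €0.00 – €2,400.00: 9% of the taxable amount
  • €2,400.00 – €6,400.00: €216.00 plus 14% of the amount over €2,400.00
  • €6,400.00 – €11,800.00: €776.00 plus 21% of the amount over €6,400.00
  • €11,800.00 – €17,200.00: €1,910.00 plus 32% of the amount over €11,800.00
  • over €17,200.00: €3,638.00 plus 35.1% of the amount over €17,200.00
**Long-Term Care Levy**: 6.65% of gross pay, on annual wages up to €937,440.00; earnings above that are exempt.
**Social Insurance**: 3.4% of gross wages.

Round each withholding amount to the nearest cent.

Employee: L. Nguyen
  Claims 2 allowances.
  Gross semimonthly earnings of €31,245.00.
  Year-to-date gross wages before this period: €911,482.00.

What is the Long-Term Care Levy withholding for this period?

Long-Term Care Levy: cap €937,440.00 − YTD €911,482.00 = €25,958.00 subject; 6.65% × €25,958.00 = €1,726.21

€1,726.21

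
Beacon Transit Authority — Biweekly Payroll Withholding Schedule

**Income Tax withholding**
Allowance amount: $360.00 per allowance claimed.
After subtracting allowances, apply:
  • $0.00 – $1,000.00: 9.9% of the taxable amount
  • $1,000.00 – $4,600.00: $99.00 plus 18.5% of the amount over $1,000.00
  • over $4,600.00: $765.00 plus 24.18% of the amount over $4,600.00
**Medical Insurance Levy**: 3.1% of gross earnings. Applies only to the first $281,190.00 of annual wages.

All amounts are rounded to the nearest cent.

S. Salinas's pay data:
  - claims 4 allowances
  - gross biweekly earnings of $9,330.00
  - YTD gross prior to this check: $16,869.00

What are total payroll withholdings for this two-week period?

$1,849.75

Income Tax: taxable = $9,330.00 − 4×$360.00 = $7,890.00
  $765.00 + 24.18% × ($7,890.00 − $4,600.00) = $765.00 + 24.18% × $3,290.00 = $1,560.52
Medical Insurance Levy: 3.1% × $9,330.00 = $289.23
Total: $1,560.52 + $289.23 = $1,849.75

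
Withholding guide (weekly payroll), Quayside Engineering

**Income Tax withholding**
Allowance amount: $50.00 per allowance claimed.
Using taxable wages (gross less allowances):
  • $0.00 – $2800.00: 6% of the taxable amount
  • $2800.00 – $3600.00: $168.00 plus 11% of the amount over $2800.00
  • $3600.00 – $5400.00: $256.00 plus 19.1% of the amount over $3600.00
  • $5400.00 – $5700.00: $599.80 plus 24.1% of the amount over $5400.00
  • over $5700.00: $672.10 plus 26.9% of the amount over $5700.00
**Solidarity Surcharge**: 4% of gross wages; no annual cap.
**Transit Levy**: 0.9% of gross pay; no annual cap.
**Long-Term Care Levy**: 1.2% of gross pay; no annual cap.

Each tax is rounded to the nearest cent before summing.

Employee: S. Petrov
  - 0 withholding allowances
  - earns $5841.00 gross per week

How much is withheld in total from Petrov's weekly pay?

Income Tax: taxable = $5841.00
  $672.10 + 26.9% × ($5841.00 − $5700.00) = $672.10 + 26.9% × $141.00 = $710.03
Solidarity Surcharge: 4% × $5841.00 = $233.64
Transit Levy: 0.9% × $5841.00 = $52.57
Long-Term Care Levy: 1.2% × $5841.00 = $70.09
Total: $710.03 + $233.64 + $52.57 + $70.09 = $1066.33

$1066.33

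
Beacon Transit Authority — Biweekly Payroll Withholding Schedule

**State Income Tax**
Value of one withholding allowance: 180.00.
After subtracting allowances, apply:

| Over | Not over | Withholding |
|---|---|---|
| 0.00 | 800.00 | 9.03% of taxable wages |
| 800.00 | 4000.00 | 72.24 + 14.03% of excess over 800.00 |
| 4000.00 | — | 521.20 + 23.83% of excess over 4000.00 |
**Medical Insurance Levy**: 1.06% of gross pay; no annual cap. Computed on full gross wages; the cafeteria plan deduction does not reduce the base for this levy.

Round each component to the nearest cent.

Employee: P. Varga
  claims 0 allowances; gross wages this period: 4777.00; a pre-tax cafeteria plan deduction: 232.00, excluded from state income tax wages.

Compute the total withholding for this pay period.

State Income Tax: taxable = 4777.00 − 232.00 = 4545.00
  521.20 + 23.83% × (4545.00 − 4000.00) = 521.20 + 23.83% × 545.00 = 651.07
Medical Insurance Levy: 1.06% × 4777.00 = 50.64
Total: 651.07 + 50.64 = 701.71

701.71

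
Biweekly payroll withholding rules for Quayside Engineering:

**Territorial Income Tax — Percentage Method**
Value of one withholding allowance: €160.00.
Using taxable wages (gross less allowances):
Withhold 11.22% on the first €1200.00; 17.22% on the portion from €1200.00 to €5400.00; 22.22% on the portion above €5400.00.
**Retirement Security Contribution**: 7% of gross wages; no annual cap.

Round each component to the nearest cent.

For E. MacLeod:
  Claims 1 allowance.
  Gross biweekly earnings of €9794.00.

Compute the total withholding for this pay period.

Territorial Income Tax: taxable = €9794.00 − 1×€160.00 = €9634.00
  €857.88 + 22.22% × (€9634.00 − €5400.00) = €857.88 + 22.22% × €4234.00 = €1798.67
Retirement Security Contribution: 7% × €9794.00 = €685.58
Total: €1798.67 + €685.58 = €2484.25

€2484.25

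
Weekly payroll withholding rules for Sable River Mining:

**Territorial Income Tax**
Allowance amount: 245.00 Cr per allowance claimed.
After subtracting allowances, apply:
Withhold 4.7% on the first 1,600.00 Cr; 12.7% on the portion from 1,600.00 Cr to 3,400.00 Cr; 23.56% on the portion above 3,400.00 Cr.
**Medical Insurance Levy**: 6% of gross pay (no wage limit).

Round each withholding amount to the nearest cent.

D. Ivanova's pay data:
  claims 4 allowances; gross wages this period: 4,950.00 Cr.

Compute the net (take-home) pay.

Territorial Income Tax: taxable = 4,950.00 Cr − 4×245.00 Cr = 3,970.00 Cr
  303.80 Cr + 23.56% × (3,970.00 Cr − 3,400.00 Cr) = 303.80 Cr + 23.56% × 570.00 Cr = 438.09 Cr
Medical Insurance Levy: 6% × 4,950.00 Cr = 297.00 Cr
Total withheld: 438.09 Cr + 297.00 Cr = 735.09 Cr
Net pay: 4,950.00 Cr − 735.09 Cr = 4,214.91 Cr

4,214.91 Cr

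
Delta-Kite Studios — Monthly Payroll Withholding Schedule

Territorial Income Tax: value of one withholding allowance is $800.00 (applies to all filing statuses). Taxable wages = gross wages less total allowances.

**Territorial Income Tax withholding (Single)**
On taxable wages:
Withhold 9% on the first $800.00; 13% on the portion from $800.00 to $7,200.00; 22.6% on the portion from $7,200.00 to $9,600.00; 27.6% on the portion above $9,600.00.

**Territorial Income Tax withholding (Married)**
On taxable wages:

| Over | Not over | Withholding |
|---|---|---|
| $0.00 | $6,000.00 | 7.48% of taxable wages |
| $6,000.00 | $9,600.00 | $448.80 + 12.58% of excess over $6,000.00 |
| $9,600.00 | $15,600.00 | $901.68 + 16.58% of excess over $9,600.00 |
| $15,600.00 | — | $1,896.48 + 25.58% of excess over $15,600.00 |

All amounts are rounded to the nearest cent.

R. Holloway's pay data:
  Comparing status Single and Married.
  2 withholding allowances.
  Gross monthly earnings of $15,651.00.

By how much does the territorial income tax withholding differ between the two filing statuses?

Territorial Income Tax (Single): taxable = $15,651.00 − 2×$800.00 = $14,051.00
  $1,446.40 + 27.6% × ($14,051.00 − $9,600.00) = $1,446.40 + 27.6% × $4,451.00 = $2,674.88
Territorial Income Tax (Married): taxable = $15,651.00 − 2×$800.00 = $14,051.00
  $901.68 + 16.58% × ($14,051.00 − $9,600.00) = $901.68 + 16.58% × $4,451.00 = $1,639.66
Difference: |$2,674.88 − $1,639.66| = $1,035.22 (higher under Single)

$1,035.22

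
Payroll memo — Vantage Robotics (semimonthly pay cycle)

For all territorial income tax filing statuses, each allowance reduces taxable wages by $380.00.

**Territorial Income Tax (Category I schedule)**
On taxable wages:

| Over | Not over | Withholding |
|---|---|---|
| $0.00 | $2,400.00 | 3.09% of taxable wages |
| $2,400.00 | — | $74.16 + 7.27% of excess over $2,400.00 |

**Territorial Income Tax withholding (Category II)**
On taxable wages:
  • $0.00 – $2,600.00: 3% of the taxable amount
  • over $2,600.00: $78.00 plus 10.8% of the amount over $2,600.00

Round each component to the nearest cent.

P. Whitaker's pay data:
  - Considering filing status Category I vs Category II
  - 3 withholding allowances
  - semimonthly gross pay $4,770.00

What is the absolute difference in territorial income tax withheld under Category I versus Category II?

Territorial Income Tax (Category I): taxable = $4,770.00 − 3×$380.00 = $3,630.00
  $74.16 + 7.27% × ($3,630.00 − $2,400.00) = $74.16 + 7.27% × $1,230.00 = $163.58
Territorial Income Tax (Category II): taxable = $4,770.00 − 3×$380.00 = $3,630.00
  $78.00 + 10.8% × ($3,630.00 − $2,600.00) = $78.00 + 10.8% × $1,030.00 = $189.24
Difference: |$163.58 − $189.24| = $25.66 (higher under Category II)

$25.66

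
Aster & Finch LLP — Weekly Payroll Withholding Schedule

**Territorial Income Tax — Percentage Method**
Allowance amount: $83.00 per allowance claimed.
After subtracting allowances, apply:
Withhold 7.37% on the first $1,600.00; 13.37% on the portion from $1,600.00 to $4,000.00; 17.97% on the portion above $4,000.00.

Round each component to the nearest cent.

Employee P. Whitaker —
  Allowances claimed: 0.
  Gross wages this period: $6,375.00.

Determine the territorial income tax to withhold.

$865.59

Territorial Income Tax: taxable = $6,375.00
  $438.80 + 17.97% × ($6,375.00 − $4,000.00) = $438.80 + 17.97% × $2,375.00 = $865.59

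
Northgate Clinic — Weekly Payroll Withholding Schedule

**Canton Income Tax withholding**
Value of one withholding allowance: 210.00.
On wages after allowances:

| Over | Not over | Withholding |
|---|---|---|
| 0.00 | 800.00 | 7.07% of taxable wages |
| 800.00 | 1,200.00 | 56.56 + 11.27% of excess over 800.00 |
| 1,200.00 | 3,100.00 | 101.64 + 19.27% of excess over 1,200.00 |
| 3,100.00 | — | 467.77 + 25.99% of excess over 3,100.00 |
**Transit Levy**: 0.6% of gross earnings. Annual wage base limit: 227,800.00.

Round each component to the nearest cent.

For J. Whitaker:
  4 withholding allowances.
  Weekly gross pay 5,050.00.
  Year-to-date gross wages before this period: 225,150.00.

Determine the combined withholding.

Canton Income Tax: taxable = 5,050.00 − 4×210.00 = 4,210.00
  467.77 + 25.99% × (4,210.00 − 3,100.00) = 467.77 + 25.99% × 1,110.00 = 756.26
Transit Levy: cap 227,800.00 − YTD 225,150.00 = 2,650.00 subject; 0.6% × 2,650.00 = 15.90
Total: 756.26 + 15.90 = 772.16

772.16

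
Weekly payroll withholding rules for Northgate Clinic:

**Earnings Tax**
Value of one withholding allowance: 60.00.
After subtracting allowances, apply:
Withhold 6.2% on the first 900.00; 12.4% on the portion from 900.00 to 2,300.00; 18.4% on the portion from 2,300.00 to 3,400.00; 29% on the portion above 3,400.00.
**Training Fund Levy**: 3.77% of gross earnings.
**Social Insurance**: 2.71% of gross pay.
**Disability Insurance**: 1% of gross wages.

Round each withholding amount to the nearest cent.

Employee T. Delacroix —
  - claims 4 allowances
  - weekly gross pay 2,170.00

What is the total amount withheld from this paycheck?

345.84

Earnings Tax: taxable = 2,170.00 − 4×60.00 = 1,930.00
  55.80 + 12.4% × (1,930.00 − 900.00) = 55.80 + 12.4% × 1,030.00 = 183.52
Training Fund Levy: 3.77% × 2,170.00 = 81.81
Social Insurance: 2.71% × 2,170.00 = 58.81
Disability Insurance: 1% × 2,170.00 = 21.70
Total: 183.52 + 81.81 + 58.81 + 21.70 = 345.84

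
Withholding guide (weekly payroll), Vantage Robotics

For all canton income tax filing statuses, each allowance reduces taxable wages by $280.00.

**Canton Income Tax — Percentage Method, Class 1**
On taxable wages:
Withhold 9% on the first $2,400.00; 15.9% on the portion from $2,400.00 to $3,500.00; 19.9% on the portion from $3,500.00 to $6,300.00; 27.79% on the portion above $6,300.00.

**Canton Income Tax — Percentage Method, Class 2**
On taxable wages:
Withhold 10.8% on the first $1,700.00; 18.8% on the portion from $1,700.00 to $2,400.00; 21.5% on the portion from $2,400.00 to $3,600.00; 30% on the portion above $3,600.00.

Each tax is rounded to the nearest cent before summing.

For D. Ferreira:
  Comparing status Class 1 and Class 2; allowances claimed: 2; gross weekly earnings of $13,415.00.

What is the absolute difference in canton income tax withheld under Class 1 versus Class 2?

$579.97

Canton Income Tax (Class 1): taxable = $13,415.00 − 2×$280.00 = $12,855.00
  $948.10 + 27.79% × ($12,855.00 − $6,300.00) = $948.10 + 27.79% × $6,555.00 = $2,769.73
Canton Income Tax (Class 2): taxable = $13,415.00 − 2×$280.00 = $12,855.00
  $573.20 + 30% × ($12,855.00 − $3,600.00) = $573.20 + 30% × $9,255.00 = $3,349.70
Difference: |$2,769.73 − $3,349.70| = $579.97 (higher under Class 2)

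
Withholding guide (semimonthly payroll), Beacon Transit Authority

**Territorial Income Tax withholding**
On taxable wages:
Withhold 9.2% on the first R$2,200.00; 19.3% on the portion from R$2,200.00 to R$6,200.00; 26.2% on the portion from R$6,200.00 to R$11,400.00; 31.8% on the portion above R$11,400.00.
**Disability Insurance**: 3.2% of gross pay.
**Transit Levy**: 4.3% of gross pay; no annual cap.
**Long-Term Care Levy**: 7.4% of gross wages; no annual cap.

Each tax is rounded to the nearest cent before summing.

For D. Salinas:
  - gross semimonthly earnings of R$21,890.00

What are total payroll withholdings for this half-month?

Territorial Income Tax: taxable = R$21,890.00
  R$2,336.80 + 31.8% × (R$21,890.00 − R$11,400.00) = R$2,336.80 + 31.8% × R$10,490.00 = R$5,672.62
Disability Insurance: 3.2% × R$21,890.00 = R$700.48
Transit Levy: 4.3% × R$21,890.00 = R$941.27
Long-Term Care Levy: 7.4% × R$21,890.00 = R$1,619.86
Total: R$5,672.62 + R$700.48 + R$941.27 + R$1,619.86 = R$8,934.23

R$8,934.23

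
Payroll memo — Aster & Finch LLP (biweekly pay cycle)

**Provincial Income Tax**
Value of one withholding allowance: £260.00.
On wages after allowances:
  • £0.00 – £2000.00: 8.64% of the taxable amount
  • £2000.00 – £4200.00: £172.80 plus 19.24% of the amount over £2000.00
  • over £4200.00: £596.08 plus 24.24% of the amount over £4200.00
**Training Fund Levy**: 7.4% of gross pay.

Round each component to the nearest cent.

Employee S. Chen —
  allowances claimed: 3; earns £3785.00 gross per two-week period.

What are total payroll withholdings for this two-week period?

Provincial Income Tax: taxable = £3785.00 − 3×£260.00 = £3005.00
  £172.80 + 19.24% × (£3005.00 − £2000.00) = £172.80 + 19.24% × £1005.00 = £366.16
Training Fund Levy: 7.4% × £3785.00 = £280.09
Total: £366.16 + £280.09 = £646.25

£646.25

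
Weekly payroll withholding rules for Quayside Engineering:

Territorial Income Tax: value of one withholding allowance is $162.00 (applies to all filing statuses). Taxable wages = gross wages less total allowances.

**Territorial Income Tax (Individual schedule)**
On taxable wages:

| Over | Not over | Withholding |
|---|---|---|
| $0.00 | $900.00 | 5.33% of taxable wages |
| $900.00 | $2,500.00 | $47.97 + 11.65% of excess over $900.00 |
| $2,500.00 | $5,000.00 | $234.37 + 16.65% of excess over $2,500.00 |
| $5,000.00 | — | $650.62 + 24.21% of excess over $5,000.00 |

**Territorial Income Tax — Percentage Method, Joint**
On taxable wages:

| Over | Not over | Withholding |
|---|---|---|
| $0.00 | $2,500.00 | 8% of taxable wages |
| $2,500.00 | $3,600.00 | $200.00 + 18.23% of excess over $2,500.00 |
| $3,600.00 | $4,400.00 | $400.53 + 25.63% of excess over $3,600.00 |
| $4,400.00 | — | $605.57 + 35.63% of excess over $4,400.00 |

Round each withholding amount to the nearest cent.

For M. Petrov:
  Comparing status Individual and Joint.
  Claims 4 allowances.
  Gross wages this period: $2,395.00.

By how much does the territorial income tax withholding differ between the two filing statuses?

Territorial Income Tax (Individual): taxable = $2,395.00 − 4×$162.00 = $1,747.00
  $47.97 + 11.65% × ($1,747.00 − $900.00) = $47.97 + 11.65% × $847.00 = $146.65
Territorial Income Tax (Joint): taxable = $2,395.00 − 4×$162.00 = $1,747.00
  8% × $1,747.00 = $139.76
Difference: |$146.65 − $139.76| = $6.89 (higher under Individual)

$6.89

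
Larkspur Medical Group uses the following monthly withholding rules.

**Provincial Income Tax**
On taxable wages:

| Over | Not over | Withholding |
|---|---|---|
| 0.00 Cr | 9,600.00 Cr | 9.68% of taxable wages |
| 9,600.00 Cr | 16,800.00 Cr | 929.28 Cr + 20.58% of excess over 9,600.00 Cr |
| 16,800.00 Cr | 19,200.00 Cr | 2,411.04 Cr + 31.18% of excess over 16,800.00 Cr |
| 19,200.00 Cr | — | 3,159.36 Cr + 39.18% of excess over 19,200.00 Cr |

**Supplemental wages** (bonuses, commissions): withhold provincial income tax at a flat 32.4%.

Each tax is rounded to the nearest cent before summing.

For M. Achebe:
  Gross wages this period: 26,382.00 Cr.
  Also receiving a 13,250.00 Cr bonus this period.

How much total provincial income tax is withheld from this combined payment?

10,266.27 Cr

Provincial Income Tax: taxable = 26,382.00 Cr
  3,159.36 Cr + 39.18% × (26,382.00 Cr − 19,200.00 Cr) = 3,159.36 Cr + 39.18% × 7,182.00 Cr = 5,973.27 Cr
Supplemental (32.4% flat on bonus): 32.4% × 13,250.00 Cr = 4,293.00 Cr
Total provincial income tax: 5,973.27 Cr + 4,293.00 Cr = 10,266.27 Cr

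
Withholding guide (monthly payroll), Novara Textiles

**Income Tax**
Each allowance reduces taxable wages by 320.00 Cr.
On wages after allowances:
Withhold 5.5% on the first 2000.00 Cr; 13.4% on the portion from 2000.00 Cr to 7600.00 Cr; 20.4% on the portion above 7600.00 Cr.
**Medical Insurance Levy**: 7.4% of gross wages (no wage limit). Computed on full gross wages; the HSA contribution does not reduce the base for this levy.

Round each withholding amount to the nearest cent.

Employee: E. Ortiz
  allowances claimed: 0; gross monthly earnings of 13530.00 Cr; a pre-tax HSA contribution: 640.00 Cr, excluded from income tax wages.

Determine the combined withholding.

2940.78 Cr

Income Tax: taxable = 13530.00 Cr − 640.00 Cr = 12890.00 Cr
  860.40 Cr + 20.4% × (12890.00 Cr − 7600.00 Cr) = 860.40 Cr + 20.4% × 5290.00 Cr = 1939.56 Cr
Medical Insurance Levy: 7.4% × 13530.00 Cr = 1001.22 Cr
Total: 1939.56 Cr + 1001.22 Cr = 2940.78 Cr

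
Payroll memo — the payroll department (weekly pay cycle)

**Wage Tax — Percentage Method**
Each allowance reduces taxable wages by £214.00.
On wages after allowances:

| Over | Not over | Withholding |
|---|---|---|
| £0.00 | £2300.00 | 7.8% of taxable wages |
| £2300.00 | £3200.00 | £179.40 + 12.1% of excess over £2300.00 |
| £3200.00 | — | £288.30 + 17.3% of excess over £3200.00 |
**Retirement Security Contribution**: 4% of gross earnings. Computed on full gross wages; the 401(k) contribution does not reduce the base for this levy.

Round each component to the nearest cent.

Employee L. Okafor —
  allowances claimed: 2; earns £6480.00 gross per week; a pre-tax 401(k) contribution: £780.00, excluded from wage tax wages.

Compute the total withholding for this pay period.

Wage Tax: taxable = £6480.00 − £780.00 − 2×£214.00 = £5272.00
  £288.30 + 17.3% × (£5272.00 − £3200.00) = £288.30 + 17.3% × £2072.00 = £646.76
Retirement Security Contribution: 4% × £6480.00 = £259.20
Total: £646.76 + £259.20 = £905.96

£905.96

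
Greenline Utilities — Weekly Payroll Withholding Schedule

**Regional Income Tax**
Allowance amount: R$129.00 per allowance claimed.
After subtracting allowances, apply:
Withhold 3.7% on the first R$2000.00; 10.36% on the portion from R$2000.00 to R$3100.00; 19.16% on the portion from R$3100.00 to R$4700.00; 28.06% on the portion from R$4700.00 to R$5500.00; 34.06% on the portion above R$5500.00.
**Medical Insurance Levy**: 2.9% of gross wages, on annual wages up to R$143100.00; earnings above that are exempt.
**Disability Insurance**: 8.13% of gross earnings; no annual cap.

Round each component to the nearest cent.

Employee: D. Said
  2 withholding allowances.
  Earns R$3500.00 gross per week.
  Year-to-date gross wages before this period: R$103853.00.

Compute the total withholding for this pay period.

R$601.22

Regional Income Tax: taxable = R$3500.00 − 2×R$129.00 = R$3242.00
  R$187.96 + 19.16% × (R$3242.00 − R$3100.00) = R$187.96 + 19.16% × R$142.00 = R$215.17
Medical Insurance Levy: 2.9% × R$3500.00 = R$101.50
Disability Insurance: 8.13% × R$3500.00 = R$284.55
Total: R$215.17 + R$101.50 + R$284.55 = R$601.22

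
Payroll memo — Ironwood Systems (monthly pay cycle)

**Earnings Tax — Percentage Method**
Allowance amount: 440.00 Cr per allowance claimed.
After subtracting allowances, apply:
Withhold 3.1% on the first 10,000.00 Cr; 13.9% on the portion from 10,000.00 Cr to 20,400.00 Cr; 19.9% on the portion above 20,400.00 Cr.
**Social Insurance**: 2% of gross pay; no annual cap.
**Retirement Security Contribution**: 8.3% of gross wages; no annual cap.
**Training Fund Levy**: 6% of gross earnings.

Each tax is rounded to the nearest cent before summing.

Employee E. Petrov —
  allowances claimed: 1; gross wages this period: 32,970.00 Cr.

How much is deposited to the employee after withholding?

Earnings Tax: taxable = 32,970.00 Cr − 1×440.00 Cr = 32,530.00 Cr
  1,755.60 Cr + 19.9% × (32,530.00 Cr − 20,400.00 Cr) = 1,755.60 Cr + 19.9% × 12,130.00 Cr = 4,169.47 Cr
Social Insurance: 2% × 32,970.00 Cr = 659.40 Cr
Retirement Security Contribution: 8.3% × 32,970.00 Cr = 2,736.51 Cr
Training Fund Levy: 6% × 32,970.00 Cr = 1,978.20 Cr
Total withheld: 4,169.47 Cr + 659.40 Cr + 2,736.51 Cr + 1,978.20 Cr = 9,543.58 Cr
Net pay: 32,970.00 Cr − 9,543.58 Cr = 23,426.42 Cr

23,426.42 Cr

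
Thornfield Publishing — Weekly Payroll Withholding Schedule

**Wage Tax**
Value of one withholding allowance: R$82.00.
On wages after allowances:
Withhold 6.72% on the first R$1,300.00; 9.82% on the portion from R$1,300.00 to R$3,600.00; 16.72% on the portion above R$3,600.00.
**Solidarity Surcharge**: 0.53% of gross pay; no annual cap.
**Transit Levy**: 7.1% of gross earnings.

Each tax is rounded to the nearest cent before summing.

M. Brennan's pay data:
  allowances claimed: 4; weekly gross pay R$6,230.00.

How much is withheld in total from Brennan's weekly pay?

R$1,173.46

Wage Tax: taxable = R$6,230.00 − 4×R$82.00 = R$5,902.00
  R$313.22 + 16.72% × (R$5,902.00 − R$3,600.00) = R$313.22 + 16.72% × R$2,302.00 = R$698.11
Solidarity Surcharge: 0.53% × R$6,230.00 = R$33.02
Transit Levy: 7.1% × R$6,230.00 = R$442.33
Total: R$698.11 + R$33.02 + R$442.33 = R$1,173.46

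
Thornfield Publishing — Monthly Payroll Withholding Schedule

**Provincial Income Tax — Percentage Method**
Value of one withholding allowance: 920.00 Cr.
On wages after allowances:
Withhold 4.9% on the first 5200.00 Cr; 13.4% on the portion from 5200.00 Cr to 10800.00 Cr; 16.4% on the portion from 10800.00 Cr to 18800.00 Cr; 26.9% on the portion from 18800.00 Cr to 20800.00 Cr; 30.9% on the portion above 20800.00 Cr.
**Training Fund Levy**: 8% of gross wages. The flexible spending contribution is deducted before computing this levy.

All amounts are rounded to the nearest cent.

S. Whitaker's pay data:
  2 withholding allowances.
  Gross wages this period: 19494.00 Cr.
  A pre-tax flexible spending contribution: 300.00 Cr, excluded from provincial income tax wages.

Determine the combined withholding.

Provincial Income Tax: taxable = 19494.00 Cr − 300.00 Cr − 2×920.00 Cr = 17354.00 Cr
  1005.20 Cr + 16.4% × (17354.00 Cr − 10800.00 Cr) = 1005.20 Cr + 16.4% × 6554.00 Cr = 2080.06 Cr
Training Fund Levy: 8% × 19194.00 Cr = 1535.52 Cr
Total: 2080.06 Cr + 1535.52 Cr = 3615.58 Cr

3615.58 Cr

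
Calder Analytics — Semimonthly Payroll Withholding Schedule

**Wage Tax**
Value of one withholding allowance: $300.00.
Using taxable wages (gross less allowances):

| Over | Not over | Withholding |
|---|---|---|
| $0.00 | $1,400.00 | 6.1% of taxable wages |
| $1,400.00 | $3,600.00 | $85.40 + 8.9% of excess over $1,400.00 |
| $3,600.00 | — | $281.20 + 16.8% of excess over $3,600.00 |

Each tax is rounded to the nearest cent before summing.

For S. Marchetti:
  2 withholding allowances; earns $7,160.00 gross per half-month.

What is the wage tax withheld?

Wage Tax: taxable = $7,160.00 − 2×$300.00 = $6,560.00
  $281.20 + 16.8% × ($6,560.00 − $3,600.00) = $281.20 + 16.8% × $2,960.00 = $778.48

$778.48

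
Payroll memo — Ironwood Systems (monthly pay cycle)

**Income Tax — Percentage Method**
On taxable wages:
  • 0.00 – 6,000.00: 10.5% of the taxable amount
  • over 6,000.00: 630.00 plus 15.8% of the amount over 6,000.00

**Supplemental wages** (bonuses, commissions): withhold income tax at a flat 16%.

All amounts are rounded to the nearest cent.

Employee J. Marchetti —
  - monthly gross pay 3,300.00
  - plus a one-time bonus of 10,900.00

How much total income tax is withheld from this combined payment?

2,090.50

Income Tax: taxable = 3,300.00
  10.5% × 3,300.00 = 346.50
Supplemental (16% flat on bonus): 16% × 10,900.00 = 1,744.00
Total income tax: 346.50 + 1,744.00 = 2,090.50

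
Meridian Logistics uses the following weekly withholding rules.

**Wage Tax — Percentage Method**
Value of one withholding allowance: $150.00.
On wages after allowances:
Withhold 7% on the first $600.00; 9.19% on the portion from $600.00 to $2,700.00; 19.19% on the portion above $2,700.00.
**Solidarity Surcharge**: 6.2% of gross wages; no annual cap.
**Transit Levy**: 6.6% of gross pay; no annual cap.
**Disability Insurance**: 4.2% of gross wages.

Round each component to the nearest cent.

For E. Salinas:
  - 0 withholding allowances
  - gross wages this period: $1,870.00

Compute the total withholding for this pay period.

$476.61

Wage Tax: taxable = $1,870.00
  $42.00 + 9.19% × ($1,870.00 − $600.00) = $42.00 + 9.19% × $1,270.00 = $158.71
Solidarity Surcharge: 6.2% × $1,870.00 = $115.94
Transit Levy: 6.6% × $1,870.00 = $123.42
Disability Insurance: 4.2% × $1,870.00 = $78.54
Total: $158.71 + $115.94 + $123.42 + $78.54 = $476.61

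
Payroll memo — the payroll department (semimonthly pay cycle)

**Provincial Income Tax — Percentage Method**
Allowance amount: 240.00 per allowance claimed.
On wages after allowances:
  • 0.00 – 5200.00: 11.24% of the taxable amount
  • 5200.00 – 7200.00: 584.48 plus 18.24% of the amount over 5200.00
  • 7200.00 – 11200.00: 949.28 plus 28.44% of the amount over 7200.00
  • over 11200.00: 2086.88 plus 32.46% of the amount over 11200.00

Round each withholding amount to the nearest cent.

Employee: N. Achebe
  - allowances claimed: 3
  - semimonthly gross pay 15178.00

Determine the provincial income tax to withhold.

Provincial Income Tax: taxable = 15178.00 − 3×240.00 = 14458.00
  2086.88 + 32.46% × (14458.00 − 11200.00) = 2086.88 + 32.46% × 3258.00 = 3144.43

3144.43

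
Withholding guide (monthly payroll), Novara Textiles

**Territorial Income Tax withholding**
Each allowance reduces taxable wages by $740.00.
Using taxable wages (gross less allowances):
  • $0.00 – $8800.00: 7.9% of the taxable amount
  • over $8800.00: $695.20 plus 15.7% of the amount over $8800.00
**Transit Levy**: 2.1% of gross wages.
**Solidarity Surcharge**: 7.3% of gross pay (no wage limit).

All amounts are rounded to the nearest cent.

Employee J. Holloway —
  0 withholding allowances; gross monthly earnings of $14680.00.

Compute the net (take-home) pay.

$11681.72

Territorial Income Tax: taxable = $14680.00
  $695.20 + 15.7% × ($14680.00 − $8800.00) = $695.20 + 15.7% × $5880.00 = $1618.36
Transit Levy: 2.1% × $14680.00 = $308.28
Solidarity Surcharge: 7.3% × $14680.00 = $1071.64
Total withheld: $1618.36 + $308.28 + $1071.64 = $2998.28
Net pay: $14680.00 − $2998.28 = $11681.72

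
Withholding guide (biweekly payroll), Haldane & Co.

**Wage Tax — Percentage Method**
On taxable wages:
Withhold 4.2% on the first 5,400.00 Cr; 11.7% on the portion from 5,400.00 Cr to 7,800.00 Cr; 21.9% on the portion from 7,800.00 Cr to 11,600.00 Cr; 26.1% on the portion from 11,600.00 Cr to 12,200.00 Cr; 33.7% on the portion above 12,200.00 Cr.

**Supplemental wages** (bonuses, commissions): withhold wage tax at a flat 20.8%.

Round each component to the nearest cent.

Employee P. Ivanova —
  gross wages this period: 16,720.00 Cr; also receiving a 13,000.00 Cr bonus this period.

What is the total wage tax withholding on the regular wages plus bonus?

Wage Tax: taxable = 16,720.00 Cr
  1,496.40 Cr + 33.7% × (16,720.00 Cr − 12,200.00 Cr) = 1,496.40 Cr + 33.7% × 4,520.00 Cr = 3,019.64 Cr
Supplemental (20.8% flat on bonus): 20.8% × 13,000.00 Cr = 2,704.00 Cr
Total wage tax: 3,019.64 Cr + 2,704.00 Cr = 5,723.64 Cr

5,723.64 Cr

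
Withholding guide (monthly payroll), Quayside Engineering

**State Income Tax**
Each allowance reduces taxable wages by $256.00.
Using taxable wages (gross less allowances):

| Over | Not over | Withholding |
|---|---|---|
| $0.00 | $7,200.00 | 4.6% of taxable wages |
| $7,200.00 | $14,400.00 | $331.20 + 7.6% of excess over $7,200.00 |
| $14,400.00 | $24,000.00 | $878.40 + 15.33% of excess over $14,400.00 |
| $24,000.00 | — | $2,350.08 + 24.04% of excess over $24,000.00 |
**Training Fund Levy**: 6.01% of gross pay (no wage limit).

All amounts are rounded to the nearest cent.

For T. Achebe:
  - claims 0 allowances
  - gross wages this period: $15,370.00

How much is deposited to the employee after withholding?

State Income Tax: taxable = $15,370.00
  $878.40 + 15.33% × ($15,370.00 − $14,400.00) = $878.40 + 15.33% × $970.00 = $1,027.10
Training Fund Levy: 6.01% × $15,370.00 = $923.74
Total withheld: $1,027.10 + $923.74 = $1,950.84
Net pay: $15,370.00 − $1,950.84 = $13,419.16

$13,419.16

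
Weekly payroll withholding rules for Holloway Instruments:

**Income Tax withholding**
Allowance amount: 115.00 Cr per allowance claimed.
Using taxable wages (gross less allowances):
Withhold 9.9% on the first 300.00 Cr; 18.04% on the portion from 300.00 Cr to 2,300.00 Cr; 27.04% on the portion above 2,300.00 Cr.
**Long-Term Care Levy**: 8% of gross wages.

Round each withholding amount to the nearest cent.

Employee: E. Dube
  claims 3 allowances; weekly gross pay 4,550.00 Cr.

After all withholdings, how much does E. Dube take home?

3,280.39 Cr

Income Tax: taxable = 4,550.00 Cr − 3×115.00 Cr = 4,205.00 Cr
  390.50 Cr + 27.04% × (4,205.00 Cr − 2,300.00 Cr) = 390.50 Cr + 27.04% × 1,905.00 Cr = 905.61 Cr
Long-Term Care Levy: 8% × 4,550.00 Cr = 364.00 Cr
Total withheld: 905.61 Cr + 364.00 Cr = 1,269.61 Cr
Net pay: 4,550.00 Cr − 1,269.61 Cr = 3,280.39 Cr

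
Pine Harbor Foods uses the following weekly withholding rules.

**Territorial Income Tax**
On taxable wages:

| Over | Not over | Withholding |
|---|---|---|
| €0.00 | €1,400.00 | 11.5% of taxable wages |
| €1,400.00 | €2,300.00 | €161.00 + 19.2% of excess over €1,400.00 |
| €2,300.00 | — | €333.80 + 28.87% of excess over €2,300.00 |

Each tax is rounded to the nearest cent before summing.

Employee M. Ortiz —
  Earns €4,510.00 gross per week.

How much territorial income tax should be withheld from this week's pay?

€971.83

Territorial Income Tax: taxable = €4,510.00
  €333.80 + 28.87% × (€4,510.00 − €2,300.00) = €333.80 + 28.87% × €2,210.00 = €971.83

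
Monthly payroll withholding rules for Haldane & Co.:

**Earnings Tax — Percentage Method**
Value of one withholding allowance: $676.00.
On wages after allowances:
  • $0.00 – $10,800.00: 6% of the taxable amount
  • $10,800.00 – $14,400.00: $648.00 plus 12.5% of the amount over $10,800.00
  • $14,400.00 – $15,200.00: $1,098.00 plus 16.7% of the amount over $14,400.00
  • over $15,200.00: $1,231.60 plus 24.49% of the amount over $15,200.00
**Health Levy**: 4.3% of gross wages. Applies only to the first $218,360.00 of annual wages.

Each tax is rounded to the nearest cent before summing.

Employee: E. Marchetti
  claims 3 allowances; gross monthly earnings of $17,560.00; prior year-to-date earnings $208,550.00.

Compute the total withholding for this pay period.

Earnings Tax: taxable = $17,560.00 − 3×$676.00 = $15,532.00
  $1,231.60 + 24.49% × ($15,532.00 − $15,200.00) = $1,231.60 + 24.49% × $332.00 = $1,312.91
Health Levy: cap $218,360.00 − YTD $208,550.00 = $9,810.00 subject; 4.3% × $9,810.00 = $421.83
Total: $1,312.91 + $421.83 = $1,734.74

$1,734.74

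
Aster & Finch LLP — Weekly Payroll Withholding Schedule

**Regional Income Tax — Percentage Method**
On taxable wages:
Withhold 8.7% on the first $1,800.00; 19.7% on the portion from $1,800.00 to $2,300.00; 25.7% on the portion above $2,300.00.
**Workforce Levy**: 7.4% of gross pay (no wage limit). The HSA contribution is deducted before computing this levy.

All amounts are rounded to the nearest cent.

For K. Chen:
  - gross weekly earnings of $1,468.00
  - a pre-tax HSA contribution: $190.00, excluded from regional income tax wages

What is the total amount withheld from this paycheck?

Regional Income Tax: taxable = $1,468.00 − $190.00 = $1,278.00
  8.7% × $1,278.00 = $111.19
Workforce Levy: 7.4% × $1,278.00 = $94.57
Total: $111.19 + $94.57 = $205.76

$205.76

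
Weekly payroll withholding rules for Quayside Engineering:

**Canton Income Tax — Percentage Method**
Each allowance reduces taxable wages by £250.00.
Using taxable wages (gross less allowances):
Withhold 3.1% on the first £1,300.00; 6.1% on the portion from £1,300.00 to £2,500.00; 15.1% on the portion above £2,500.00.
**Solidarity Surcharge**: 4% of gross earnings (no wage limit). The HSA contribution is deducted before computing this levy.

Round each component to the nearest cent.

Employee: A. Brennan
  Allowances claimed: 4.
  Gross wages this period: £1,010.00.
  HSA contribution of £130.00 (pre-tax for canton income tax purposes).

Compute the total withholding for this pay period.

Canton Income Tax: taxable = £1,010.00 − £130.00 − 4×£250.00 = £-120.00
  Taxable ≤ 0 → £0.00
Solidarity Surcharge: 4% × £880.00 = £35.20
Total: £0.00 + £35.20 = £35.20

£35.20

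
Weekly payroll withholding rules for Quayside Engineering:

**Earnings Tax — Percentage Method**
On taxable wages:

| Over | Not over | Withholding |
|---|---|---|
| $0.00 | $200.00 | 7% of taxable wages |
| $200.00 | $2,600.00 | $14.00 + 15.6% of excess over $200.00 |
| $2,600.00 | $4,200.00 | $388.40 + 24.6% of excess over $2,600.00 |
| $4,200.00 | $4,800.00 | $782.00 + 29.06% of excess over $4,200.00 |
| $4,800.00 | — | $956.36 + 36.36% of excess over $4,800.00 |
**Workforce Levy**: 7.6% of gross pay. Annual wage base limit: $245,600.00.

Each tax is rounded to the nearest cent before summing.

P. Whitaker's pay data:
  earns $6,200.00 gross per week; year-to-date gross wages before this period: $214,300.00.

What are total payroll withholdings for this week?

$1,936.60

Earnings Tax: taxable = $6,200.00
  $956.36 + 36.36% × ($6,200.00 − $4,800.00) = $956.36 + 36.36% × $1,400.00 = $1,465.40
Workforce Levy: 7.6% × $6,200.00 = $471.20
Total: $1,465.40 + $471.20 = $1,936.60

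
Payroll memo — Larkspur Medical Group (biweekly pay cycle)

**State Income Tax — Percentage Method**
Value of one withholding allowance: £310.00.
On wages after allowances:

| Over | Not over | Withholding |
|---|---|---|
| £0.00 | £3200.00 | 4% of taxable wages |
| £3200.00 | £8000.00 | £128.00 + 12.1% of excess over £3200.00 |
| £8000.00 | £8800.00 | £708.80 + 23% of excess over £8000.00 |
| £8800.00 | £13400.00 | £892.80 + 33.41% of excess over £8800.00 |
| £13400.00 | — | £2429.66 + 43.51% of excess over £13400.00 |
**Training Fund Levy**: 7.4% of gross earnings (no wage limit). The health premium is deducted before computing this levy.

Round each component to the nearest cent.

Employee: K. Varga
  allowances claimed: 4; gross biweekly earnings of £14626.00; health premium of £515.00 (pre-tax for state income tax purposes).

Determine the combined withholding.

State Income Tax: taxable = £14626.00 − £515.00 − 4×£310.00 = £12871.00
  £892.80 + 33.41% × (£12871.00 − £8800.00) = £892.80 + 33.41% × £4071.00 = £2252.92
Training Fund Levy: 7.4% × £14111.00 = £1044.21
Total: £2252.92 + £1044.21 = £3297.13

£3297.13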